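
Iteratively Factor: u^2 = (u)*(u)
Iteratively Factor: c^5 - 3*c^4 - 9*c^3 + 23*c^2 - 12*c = (c - 1)*(c^4 - 2*c^3 - 11*c^2 + 12*c) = (c - 4)*(c - 1)*(c^3 + 2*c^2 - 3*c) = c*(c - 4)*(c - 1)*(c^2 + 2*c - 3) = c*(c - 4)*(c - 1)^2*(c + 3)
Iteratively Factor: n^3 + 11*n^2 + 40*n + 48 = (n + 3)*(n^2 + 8*n + 16) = (n + 3)*(n + 4)*(n + 4)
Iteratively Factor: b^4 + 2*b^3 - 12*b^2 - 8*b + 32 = (b - 2)*(b^3 + 4*b^2 - 4*b - 16) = (b - 2)*(b + 2)*(b^2 + 2*b - 8) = (b - 2)*(b + 2)*(b + 4)*(b - 2)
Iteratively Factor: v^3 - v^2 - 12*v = (v + 3)*(v^2 - 4*v) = (v - 4)*(v + 3)*(v)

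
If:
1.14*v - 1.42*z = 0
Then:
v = 1.24561403508772*z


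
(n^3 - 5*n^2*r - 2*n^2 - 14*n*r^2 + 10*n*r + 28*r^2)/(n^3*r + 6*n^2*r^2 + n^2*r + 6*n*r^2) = (n^3 - 5*n^2*r - 2*n^2 - 14*n*r^2 + 10*n*r + 28*r^2)/(n*r*(n^2 + 6*n*r + n + 6*r))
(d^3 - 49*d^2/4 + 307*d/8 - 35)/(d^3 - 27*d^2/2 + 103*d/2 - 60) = (d - 7/4)/(d - 3)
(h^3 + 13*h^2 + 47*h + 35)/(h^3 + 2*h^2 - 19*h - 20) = (h + 7)/(h - 4)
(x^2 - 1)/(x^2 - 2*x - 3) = (x - 1)/(x - 3)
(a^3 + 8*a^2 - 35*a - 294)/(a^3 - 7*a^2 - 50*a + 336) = (a + 7)/(a - 8)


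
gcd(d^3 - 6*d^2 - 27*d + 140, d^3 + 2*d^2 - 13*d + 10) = d + 5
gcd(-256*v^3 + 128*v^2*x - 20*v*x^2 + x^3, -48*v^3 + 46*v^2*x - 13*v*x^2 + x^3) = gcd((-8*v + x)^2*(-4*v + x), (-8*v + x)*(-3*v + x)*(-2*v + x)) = -8*v + x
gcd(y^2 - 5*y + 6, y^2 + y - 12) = y - 3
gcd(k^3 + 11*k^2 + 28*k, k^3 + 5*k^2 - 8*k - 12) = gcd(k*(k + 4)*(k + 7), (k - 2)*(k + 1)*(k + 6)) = 1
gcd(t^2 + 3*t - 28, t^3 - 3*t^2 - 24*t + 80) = t - 4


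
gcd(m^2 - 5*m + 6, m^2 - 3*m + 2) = m - 2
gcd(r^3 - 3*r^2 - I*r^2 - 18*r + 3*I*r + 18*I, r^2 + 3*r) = r + 3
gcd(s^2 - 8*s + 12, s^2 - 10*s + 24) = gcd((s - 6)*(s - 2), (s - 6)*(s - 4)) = s - 6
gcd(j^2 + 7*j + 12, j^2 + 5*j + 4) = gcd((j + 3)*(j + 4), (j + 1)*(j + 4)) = j + 4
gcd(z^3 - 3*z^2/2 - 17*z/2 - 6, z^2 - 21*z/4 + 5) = z - 4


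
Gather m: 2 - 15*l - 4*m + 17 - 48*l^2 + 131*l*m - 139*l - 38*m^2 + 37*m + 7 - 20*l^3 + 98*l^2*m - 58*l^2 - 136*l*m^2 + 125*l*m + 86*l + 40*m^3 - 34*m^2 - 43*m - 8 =-20*l^3 - 106*l^2 - 68*l + 40*m^3 + m^2*(-136*l - 72) + m*(98*l^2 + 256*l - 10) + 18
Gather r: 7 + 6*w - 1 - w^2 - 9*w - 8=-w^2 - 3*w - 2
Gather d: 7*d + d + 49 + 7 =8*d + 56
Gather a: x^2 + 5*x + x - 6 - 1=x^2 + 6*x - 7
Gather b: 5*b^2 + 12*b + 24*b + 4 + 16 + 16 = 5*b^2 + 36*b + 36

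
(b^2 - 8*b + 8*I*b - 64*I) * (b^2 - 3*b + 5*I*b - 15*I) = b^4 - 11*b^3 + 13*I*b^3 - 16*b^2 - 143*I*b^2 + 440*b + 312*I*b - 960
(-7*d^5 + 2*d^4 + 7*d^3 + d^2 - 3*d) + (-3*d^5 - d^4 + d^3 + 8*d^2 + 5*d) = -10*d^5 + d^4 + 8*d^3 + 9*d^2 + 2*d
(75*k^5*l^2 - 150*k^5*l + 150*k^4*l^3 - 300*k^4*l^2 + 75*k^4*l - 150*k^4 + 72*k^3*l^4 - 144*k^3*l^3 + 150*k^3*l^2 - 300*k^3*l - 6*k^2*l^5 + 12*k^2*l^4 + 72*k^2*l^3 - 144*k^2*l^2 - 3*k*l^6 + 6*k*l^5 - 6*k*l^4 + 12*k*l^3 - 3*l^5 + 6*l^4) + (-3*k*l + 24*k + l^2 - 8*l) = 75*k^5*l^2 - 150*k^5*l + 150*k^4*l^3 - 300*k^4*l^2 + 75*k^4*l - 150*k^4 + 72*k^3*l^4 - 144*k^3*l^3 + 150*k^3*l^2 - 300*k^3*l - 6*k^2*l^5 + 12*k^2*l^4 + 72*k^2*l^3 - 144*k^2*l^2 - 3*k*l^6 + 6*k*l^5 - 6*k*l^4 + 12*k*l^3 - 3*k*l + 24*k - 3*l^5 + 6*l^4 + l^2 - 8*l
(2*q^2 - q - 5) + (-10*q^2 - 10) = -8*q^2 - q - 15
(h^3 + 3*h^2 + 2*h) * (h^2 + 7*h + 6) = h^5 + 10*h^4 + 29*h^3 + 32*h^2 + 12*h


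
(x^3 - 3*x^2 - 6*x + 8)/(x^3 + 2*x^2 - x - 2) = (x - 4)/(x + 1)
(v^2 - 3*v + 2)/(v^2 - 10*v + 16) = (v - 1)/(v - 8)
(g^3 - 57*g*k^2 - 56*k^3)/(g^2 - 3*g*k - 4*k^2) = (g^2 - g*k - 56*k^2)/(g - 4*k)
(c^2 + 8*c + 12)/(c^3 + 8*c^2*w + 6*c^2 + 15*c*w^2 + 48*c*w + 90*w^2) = (c + 2)/(c^2 + 8*c*w + 15*w^2)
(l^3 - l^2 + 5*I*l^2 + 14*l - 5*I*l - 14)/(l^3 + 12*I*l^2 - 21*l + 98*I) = (l - 1)/(l + 7*I)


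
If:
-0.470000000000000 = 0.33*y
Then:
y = -1.42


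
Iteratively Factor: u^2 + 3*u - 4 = (u - 1)*(u + 4)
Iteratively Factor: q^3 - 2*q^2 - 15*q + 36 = (q - 3)*(q^2 + q - 12) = (q - 3)*(q + 4)*(q - 3)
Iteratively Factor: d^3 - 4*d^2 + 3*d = (d - 3)*(d^2 - d) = d*(d - 3)*(d - 1)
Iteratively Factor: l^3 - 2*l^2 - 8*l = (l + 2)*(l^2 - 4*l) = l*(l + 2)*(l - 4)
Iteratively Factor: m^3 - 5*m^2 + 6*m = (m - 2)*(m^2 - 3*m) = (m - 3)*(m - 2)*(m)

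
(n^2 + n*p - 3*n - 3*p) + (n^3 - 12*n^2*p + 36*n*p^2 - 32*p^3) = n^3 - 12*n^2*p + n^2 + 36*n*p^2 + n*p - 3*n - 32*p^3 - 3*p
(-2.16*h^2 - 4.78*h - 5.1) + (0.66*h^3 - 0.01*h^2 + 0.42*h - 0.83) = 0.66*h^3 - 2.17*h^2 - 4.36*h - 5.93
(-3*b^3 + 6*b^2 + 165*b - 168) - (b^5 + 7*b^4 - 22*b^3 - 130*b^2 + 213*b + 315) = -b^5 - 7*b^4 + 19*b^3 + 136*b^2 - 48*b - 483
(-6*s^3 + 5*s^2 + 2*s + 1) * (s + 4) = -6*s^4 - 19*s^3 + 22*s^2 + 9*s + 4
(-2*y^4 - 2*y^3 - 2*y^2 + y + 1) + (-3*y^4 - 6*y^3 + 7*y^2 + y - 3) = -5*y^4 - 8*y^3 + 5*y^2 + 2*y - 2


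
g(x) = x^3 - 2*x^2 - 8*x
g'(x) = 3*x^2 - 4*x - 8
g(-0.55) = 3.63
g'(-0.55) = -4.89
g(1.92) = -15.65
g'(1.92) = -4.62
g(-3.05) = -22.58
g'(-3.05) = 32.11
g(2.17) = -16.56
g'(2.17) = -2.55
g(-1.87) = 1.43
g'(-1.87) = 9.97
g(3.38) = -11.27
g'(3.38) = 12.75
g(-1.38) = 4.60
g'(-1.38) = 3.23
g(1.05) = -9.45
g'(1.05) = -8.89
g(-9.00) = -819.00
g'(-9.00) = 271.00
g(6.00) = 96.00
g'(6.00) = 76.00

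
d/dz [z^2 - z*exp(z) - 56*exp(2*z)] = -z*exp(z) + 2*z - 112*exp(2*z) - exp(z)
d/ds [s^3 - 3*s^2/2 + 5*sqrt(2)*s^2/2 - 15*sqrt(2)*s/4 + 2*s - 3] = 3*s^2 - 3*s + 5*sqrt(2)*s - 15*sqrt(2)/4 + 2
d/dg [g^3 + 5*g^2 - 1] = g*(3*g + 10)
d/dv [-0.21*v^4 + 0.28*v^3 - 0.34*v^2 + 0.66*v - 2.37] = -0.84*v^3 + 0.84*v^2 - 0.68*v + 0.66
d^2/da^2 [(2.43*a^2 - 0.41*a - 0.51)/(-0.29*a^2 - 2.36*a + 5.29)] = (3.395146*a^3 - 22.109832*a^2 + 5.86814999999999*a - 118.519744)/(0.024389*a^6 + 0.595428*a^5 + 3.510885*a^4 - 8.5786*a^3 - 64.043385*a^2 + 198.127428*a - 148.035889)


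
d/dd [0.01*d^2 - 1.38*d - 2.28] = 0.02*d - 1.38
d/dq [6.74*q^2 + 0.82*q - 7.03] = 13.48*q + 0.82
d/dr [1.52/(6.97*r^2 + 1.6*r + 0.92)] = (-21.1888*r - 2.432)/(6.97*r^2 + 1.6*r + 0.92)^2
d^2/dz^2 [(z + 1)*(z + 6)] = 2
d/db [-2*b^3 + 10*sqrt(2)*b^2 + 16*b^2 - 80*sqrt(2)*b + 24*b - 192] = -6*b^2 + 20*sqrt(2)*b + 32*b - 80*sqrt(2) + 24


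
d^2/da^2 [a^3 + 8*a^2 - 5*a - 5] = 6*a + 16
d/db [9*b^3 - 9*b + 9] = 27*b^2 - 9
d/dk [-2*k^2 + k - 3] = 1 - 4*k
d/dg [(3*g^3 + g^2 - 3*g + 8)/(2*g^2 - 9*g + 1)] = 3*(2*g^4 - 18*g^3 + 2*g^2 - 10*g + 23)/(4*g^4 - 36*g^3 + 85*g^2 - 18*g + 1)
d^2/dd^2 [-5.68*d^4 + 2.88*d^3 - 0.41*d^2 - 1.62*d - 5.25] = -68.16*d^2 + 17.28*d - 0.82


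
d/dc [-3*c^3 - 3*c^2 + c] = -9*c^2 - 6*c + 1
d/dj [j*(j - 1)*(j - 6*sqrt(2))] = 3*j^2 - 12*sqrt(2)*j - 2*j + 6*sqrt(2)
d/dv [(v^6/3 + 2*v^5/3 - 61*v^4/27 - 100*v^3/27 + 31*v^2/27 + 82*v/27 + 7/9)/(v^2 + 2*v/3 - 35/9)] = 4*(81*v^7 + 189*v^6 - 639*v^5 - 1287*v^4 + 1835*v^3 + 2487*v^2 - 637*v - 749)/(3*(81*v^4 + 108*v^3 - 594*v^2 - 420*v + 1225))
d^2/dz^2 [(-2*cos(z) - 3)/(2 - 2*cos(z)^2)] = (-22*cos(z) + 24*cos(2*z) + 21*cos(3*z) + 12*cos(4*z) + cos(5*z) - 36)/(16*sin(z)^6)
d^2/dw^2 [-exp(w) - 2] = -exp(w)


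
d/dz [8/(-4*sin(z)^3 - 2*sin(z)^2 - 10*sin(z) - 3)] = 16*(6*sin(z)^2 + 2*sin(z) + 5)*cos(z)/(-13*sin(z) + sin(3*z) + cos(2*z) - 4)^2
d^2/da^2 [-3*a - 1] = 0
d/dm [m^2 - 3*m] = 2*m - 3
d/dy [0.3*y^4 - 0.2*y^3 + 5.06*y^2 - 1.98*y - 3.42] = 1.2*y^3 - 0.6*y^2 + 10.12*y - 1.98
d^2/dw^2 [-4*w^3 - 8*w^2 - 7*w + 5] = -24*w - 16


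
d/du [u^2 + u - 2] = 2*u + 1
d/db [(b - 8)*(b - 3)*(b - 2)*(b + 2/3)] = 4*b^3 - 37*b^2 + 224*b/3 - 52/3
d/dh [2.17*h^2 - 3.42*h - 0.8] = 4.34*h - 3.42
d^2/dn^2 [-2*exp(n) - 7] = -2*exp(n)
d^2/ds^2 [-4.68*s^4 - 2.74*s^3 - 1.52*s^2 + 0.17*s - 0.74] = -56.16*s^2 - 16.44*s - 3.04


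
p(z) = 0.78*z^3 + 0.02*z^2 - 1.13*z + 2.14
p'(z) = 2.34*z^2 + 0.04*z - 1.13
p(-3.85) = -37.73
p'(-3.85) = 33.40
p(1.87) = 5.20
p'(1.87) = 7.13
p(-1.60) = 0.80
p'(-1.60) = 4.80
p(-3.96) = -41.51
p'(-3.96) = 35.41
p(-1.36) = 1.75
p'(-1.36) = 3.14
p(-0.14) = 2.30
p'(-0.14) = -1.09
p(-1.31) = 1.90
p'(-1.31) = 2.83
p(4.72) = 79.27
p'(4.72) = 51.19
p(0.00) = 2.14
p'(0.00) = -1.13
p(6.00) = 164.56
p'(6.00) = 83.35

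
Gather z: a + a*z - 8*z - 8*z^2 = a - 8*z^2 + z*(a - 8)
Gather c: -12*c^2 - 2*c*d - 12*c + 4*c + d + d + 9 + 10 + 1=-12*c^2 + c*(-2*d - 8) + 2*d + 20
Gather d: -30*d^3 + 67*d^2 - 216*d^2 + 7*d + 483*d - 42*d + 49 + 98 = -30*d^3 - 149*d^2 + 448*d + 147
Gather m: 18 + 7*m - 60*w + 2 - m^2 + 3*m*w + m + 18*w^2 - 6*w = -m^2 + m*(3*w + 8) + 18*w^2 - 66*w + 20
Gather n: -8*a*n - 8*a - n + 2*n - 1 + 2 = -8*a + n*(1 - 8*a) + 1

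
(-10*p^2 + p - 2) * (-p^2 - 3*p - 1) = 10*p^4 + 29*p^3 + 9*p^2 + 5*p + 2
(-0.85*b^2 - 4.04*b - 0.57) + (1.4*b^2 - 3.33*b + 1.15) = 0.55*b^2 - 7.37*b + 0.58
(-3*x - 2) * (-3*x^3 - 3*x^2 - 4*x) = 9*x^4 + 15*x^3 + 18*x^2 + 8*x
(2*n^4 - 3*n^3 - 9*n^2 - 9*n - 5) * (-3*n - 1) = -6*n^5 + 7*n^4 + 30*n^3 + 36*n^2 + 24*n + 5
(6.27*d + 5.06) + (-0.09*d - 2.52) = 6.18*d + 2.54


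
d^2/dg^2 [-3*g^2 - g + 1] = -6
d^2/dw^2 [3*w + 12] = 0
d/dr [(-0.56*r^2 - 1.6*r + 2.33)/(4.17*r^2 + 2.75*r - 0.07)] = (5.132*r^2 - 19.3538*r - 6.2955)/(17.3889*r^4 + 22.935*r^3 + 6.9787*r^2 - 0.385*r + 0.0049)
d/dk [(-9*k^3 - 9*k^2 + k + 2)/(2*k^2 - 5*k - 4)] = (-18*k^4 + 90*k^3 + 151*k^2 + 64*k + 6)/(4*k^4 - 20*k^3 + 9*k^2 + 40*k + 16)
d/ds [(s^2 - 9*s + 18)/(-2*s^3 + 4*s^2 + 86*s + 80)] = (s^4 - 18*s^3 + 115*s^2 + 8*s - 1134)/(2*(s^6 - 4*s^5 - 82*s^4 + 92*s^3 + 2009*s^2 + 3440*s + 1600))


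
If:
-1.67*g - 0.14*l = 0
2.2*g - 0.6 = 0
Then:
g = 0.27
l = -3.25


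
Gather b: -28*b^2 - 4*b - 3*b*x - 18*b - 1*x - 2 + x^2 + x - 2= -28*b^2 + b*(-3*x - 22) + x^2 - 4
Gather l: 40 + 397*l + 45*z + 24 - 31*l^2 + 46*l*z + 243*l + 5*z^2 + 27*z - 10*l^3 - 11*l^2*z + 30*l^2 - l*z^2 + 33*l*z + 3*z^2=-10*l^3 + l^2*(-11*z - 1) + l*(-z^2 + 79*z + 640) + 8*z^2 + 72*z + 64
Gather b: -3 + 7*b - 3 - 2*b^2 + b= -2*b^2 + 8*b - 6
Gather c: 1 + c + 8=c + 9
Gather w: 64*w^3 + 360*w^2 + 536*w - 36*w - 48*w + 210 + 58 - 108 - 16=64*w^3 + 360*w^2 + 452*w + 144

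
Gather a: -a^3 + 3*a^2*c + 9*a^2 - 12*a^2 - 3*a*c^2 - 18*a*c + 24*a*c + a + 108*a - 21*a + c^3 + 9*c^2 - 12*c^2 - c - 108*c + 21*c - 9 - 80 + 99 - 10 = -a^3 + a^2*(3*c - 3) + a*(-3*c^2 + 6*c + 88) + c^3 - 3*c^2 - 88*c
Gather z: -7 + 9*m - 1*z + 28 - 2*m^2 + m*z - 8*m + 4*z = -2*m^2 + m + z*(m + 3) + 21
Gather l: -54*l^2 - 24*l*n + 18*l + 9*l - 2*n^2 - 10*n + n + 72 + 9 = -54*l^2 + l*(27 - 24*n) - 2*n^2 - 9*n + 81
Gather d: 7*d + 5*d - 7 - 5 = 12*d - 12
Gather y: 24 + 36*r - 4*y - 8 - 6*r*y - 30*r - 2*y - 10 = 6*r + y*(-6*r - 6) + 6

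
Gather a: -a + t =-a + t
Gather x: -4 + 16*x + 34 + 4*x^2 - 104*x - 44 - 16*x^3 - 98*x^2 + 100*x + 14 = -16*x^3 - 94*x^2 + 12*x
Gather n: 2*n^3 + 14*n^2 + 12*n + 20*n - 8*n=2*n^3 + 14*n^2 + 24*n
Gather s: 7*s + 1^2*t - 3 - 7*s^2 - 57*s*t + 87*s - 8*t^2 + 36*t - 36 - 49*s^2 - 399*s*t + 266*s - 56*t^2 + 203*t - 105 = -56*s^2 + s*(360 - 456*t) - 64*t^2 + 240*t - 144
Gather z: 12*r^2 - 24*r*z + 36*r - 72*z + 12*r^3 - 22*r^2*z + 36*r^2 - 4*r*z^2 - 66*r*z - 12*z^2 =12*r^3 + 48*r^2 + 36*r + z^2*(-4*r - 12) + z*(-22*r^2 - 90*r - 72)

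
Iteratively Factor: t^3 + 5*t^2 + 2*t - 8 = (t - 1)*(t^2 + 6*t + 8) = (t - 1)*(t + 2)*(t + 4)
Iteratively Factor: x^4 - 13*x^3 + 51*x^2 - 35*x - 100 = (x - 4)*(x^3 - 9*x^2 + 15*x + 25) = (x - 5)*(x - 4)*(x^2 - 4*x - 5) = (x - 5)^2*(x - 4)*(x + 1)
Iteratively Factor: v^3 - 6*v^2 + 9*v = (v - 3)*(v^2 - 3*v) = v*(v - 3)*(v - 3)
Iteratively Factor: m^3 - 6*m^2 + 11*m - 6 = (m - 2)*(m^2 - 4*m + 3) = (m - 3)*(m - 2)*(m - 1)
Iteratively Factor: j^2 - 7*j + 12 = (j - 3)*(j - 4)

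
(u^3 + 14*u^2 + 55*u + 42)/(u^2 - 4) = (u^3 + 14*u^2 + 55*u + 42)/(u^2 - 4)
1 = 1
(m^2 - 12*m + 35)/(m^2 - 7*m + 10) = (m - 7)/(m - 2)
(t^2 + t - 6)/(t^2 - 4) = (t + 3)/(t + 2)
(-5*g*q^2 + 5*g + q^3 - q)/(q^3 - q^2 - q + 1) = (-5*g + q)/(q - 1)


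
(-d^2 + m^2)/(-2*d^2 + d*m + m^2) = (d + m)/(2*d + m)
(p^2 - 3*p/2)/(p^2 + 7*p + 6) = p*(2*p - 3)/(2*(p^2 + 7*p + 6))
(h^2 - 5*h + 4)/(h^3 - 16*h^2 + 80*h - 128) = (h - 1)/(h^2 - 12*h + 32)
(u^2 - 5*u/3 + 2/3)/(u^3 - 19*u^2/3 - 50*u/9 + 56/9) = 3*(u - 1)/(3*u^2 - 17*u - 28)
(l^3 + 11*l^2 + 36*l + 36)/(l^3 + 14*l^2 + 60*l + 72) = (l + 3)/(l + 6)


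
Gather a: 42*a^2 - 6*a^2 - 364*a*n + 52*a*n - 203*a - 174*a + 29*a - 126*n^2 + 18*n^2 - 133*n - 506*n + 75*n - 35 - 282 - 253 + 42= 36*a^2 + a*(-312*n - 348) - 108*n^2 - 564*n - 528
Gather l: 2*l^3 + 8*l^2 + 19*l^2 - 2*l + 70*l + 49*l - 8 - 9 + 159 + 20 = 2*l^3 + 27*l^2 + 117*l + 162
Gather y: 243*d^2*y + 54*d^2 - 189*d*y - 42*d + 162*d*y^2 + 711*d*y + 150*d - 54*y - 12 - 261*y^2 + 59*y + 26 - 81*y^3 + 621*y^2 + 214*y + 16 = 54*d^2 + 108*d - 81*y^3 + y^2*(162*d + 360) + y*(243*d^2 + 522*d + 219) + 30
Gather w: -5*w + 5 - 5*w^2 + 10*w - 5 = -5*w^2 + 5*w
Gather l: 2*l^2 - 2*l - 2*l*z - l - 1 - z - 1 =2*l^2 + l*(-2*z - 3) - z - 2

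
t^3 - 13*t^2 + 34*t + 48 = (t - 8)*(t - 6)*(t + 1)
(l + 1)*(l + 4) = l^2 + 5*l + 4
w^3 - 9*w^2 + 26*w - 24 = (w - 4)*(w - 3)*(w - 2)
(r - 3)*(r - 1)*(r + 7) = r^3 + 3*r^2 - 25*r + 21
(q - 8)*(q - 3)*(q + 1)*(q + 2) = q^4 - 8*q^3 - 7*q^2 + 50*q + 48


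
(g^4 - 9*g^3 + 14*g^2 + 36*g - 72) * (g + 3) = g^5 - 6*g^4 - 13*g^3 + 78*g^2 + 36*g - 216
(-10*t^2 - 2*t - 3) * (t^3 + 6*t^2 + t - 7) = -10*t^5 - 62*t^4 - 25*t^3 + 50*t^2 + 11*t + 21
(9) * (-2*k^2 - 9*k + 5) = -18*k^2 - 81*k + 45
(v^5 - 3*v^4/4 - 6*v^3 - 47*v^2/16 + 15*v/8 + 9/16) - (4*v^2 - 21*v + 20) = v^5 - 3*v^4/4 - 6*v^3 - 111*v^2/16 + 183*v/8 - 311/16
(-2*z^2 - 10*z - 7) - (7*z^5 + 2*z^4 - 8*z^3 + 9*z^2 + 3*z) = -7*z^5 - 2*z^4 + 8*z^3 - 11*z^2 - 13*z - 7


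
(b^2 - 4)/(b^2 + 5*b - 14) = (b + 2)/(b + 7)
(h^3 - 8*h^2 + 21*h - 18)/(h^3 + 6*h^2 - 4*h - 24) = (h^2 - 6*h + 9)/(h^2 + 8*h + 12)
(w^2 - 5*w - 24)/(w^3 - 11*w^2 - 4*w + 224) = (w + 3)/(w^2 - 3*w - 28)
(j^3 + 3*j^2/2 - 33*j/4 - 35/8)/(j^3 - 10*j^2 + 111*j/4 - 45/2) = (4*j^2 + 16*j + 7)/(2*(2*j^2 - 15*j + 18))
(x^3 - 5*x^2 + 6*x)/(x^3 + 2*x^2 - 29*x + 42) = x/(x + 7)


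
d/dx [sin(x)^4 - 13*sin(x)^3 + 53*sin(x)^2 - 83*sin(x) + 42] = (4*sin(x)^3 - 39*sin(x)^2 + 106*sin(x) - 83)*cos(x)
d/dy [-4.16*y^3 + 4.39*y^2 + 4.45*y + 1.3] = -12.48*y^2 + 8.78*y + 4.45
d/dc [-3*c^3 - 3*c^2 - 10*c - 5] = -9*c^2 - 6*c - 10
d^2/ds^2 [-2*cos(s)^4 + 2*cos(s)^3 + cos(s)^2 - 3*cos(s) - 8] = 3*cos(s)/2 + 8*cos(2*s)^2 + 2*cos(2*s) - 9*cos(3*s)/2 - 4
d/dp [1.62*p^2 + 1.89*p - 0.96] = 3.24*p + 1.89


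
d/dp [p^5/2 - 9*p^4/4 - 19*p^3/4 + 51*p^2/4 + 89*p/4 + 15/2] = 5*p^4/2 - 9*p^3 - 57*p^2/4 + 51*p/2 + 89/4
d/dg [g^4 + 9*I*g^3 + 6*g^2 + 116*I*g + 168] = 4*g^3 + 27*I*g^2 + 12*g + 116*I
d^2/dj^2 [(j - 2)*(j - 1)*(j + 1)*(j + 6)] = 12*j^2 + 24*j - 26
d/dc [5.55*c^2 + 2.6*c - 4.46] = 11.1*c + 2.6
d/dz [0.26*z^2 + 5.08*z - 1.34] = 0.52*z + 5.08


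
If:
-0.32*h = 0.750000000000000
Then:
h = -2.34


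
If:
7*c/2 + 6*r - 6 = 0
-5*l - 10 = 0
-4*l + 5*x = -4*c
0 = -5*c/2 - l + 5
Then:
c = 14/5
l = -2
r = -19/30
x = -96/25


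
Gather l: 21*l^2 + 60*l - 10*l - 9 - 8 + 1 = 21*l^2 + 50*l - 16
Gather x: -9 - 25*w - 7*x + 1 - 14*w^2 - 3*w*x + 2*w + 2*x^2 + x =-14*w^2 - 23*w + 2*x^2 + x*(-3*w - 6) - 8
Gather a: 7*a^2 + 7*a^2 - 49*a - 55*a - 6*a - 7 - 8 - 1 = 14*a^2 - 110*a - 16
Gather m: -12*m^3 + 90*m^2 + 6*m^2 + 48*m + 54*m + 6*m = -12*m^3 + 96*m^2 + 108*m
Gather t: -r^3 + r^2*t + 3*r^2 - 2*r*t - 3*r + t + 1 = -r^3 + 3*r^2 - 3*r + t*(r^2 - 2*r + 1) + 1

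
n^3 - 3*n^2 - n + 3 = (n - 3)*(n - 1)*(n + 1)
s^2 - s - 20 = (s - 5)*(s + 4)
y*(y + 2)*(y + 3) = y^3 + 5*y^2 + 6*y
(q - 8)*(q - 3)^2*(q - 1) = q^4 - 15*q^3 + 71*q^2 - 129*q + 72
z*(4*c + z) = 4*c*z + z^2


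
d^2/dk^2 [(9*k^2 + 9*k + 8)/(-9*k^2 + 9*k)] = 4*(-9*k^3 - 12*k^2 + 12*k - 4)/(9*k^3*(k^3 - 3*k^2 + 3*k - 1))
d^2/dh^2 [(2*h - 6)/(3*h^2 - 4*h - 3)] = 4*((13 - 9*h)*(-3*h^2 + 4*h + 3) - 4*(h - 3)*(3*h - 2)^2)/(-3*h^2 + 4*h + 3)^3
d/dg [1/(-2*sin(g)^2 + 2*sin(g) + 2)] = (2*sin(g) - 1)*cos(g)/(2*(sin(g) + cos(g)^2)^2)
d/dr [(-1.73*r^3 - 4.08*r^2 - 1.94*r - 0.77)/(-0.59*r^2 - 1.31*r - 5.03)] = (1.0207*r^4 + 4.5326*r^3 + 30.3059*r^2 + 40.1362*r + 8.7495)/(0.3481*r^4 + 1.5458*r^3 + 7.6515*r^2 + 13.1786*r + 25.3009)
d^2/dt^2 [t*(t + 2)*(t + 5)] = 6*t + 14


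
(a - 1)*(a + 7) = a^2 + 6*a - 7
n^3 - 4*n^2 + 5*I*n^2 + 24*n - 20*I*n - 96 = (n - 4)*(n - 3*I)*(n + 8*I)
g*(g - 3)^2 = g^3 - 6*g^2 + 9*g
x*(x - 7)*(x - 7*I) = x^3 - 7*x^2 - 7*I*x^2 + 49*I*x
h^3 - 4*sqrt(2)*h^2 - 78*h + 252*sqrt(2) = (h - 7*sqrt(2))*(h - 3*sqrt(2))*(h + 6*sqrt(2))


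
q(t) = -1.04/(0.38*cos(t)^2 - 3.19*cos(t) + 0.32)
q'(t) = -1.04*(0.76*sin(t)*cos(t) - 3.19*sin(t))/(0.38*cos(t)^2 - 3.19*cos(t) + 0.32)^2 = (3.3176 - 0.7904*cos(t))*sin(t)/(0.38*cos(t)^2 - 3.19*cos(t) + 0.32)^2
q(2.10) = -0.51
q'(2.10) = 0.78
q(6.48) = 0.43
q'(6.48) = 0.08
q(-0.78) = 0.59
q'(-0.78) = -0.63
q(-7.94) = -1.74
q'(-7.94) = -9.47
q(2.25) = -0.42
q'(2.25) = 0.48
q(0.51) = 0.48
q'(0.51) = 0.27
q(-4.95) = 2.54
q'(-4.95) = 18.12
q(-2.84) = -0.28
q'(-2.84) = -0.09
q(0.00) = 0.42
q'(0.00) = 0.00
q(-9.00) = -0.29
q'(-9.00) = -0.13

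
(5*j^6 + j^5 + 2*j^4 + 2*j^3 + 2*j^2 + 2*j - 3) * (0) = 0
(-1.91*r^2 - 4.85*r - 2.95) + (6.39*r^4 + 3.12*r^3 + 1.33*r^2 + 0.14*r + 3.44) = 6.39*r^4 + 3.12*r^3 - 0.58*r^2 - 4.71*r + 0.49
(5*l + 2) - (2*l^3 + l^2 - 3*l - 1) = -2*l^3 - l^2 + 8*l + 3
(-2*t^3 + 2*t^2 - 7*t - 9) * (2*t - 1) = -4*t^4 + 6*t^3 - 16*t^2 - 11*t + 9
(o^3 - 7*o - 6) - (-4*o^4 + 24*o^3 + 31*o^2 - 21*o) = 4*o^4 - 23*o^3 - 31*o^2 + 14*o - 6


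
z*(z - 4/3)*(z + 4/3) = z^3 - 16*z/9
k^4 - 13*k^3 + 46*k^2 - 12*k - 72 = (k - 6)^2*(k - 2)*(k + 1)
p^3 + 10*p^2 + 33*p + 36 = (p + 3)^2*(p + 4)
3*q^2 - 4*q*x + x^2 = (-3*q + x)*(-q + x)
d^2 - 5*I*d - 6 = (d - 3*I)*(d - 2*I)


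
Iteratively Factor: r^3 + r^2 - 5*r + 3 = (r + 3)*(r^2 - 2*r + 1) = (r - 1)*(r + 3)*(r - 1)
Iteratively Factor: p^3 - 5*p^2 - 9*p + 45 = (p - 3)*(p^2 - 2*p - 15) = (p - 3)*(p + 3)*(p - 5)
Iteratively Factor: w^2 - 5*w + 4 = (w - 1)*(w - 4)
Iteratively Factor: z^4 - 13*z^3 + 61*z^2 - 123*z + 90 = (z - 2)*(z^3 - 11*z^2 + 39*z - 45) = (z - 5)*(z - 2)*(z^2 - 6*z + 9) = (z - 5)*(z - 3)*(z - 2)*(z - 3)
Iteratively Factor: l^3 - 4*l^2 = (l - 4)*(l^2) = l*(l - 4)*(l)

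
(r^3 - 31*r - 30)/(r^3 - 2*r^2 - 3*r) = (r^2 - r - 30)/(r*(r - 3))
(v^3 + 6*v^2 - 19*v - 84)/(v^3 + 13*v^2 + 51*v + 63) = (v - 4)/(v + 3)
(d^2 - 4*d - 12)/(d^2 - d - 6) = (d - 6)/(d - 3)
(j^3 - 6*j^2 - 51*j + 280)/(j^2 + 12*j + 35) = (j^2 - 13*j + 40)/(j + 5)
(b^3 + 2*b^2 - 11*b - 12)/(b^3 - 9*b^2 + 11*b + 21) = (b + 4)/(b - 7)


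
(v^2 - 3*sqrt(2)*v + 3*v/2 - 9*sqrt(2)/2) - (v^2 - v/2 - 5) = -3*sqrt(2)*v + 2*v - 9*sqrt(2)/2 + 5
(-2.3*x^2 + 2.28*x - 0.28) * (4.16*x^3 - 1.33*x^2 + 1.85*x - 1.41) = -9.568*x^5 + 12.5438*x^4 - 8.4522*x^3 + 7.8334*x^2 - 3.7328*x + 0.3948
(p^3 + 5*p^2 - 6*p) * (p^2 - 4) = p^5 + 5*p^4 - 10*p^3 - 20*p^2 + 24*p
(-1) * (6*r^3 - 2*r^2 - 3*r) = -6*r^3 + 2*r^2 + 3*r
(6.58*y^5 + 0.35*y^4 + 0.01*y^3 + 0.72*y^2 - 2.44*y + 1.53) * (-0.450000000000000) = -2.961*y^5 - 0.1575*y^4 - 0.0045*y^3 - 0.324*y^2 + 1.098*y - 0.6885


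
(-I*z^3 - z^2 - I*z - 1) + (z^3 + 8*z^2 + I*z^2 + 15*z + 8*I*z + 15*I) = z^3 - I*z^3 + 7*z^2 + I*z^2 + 15*z + 7*I*z - 1 + 15*I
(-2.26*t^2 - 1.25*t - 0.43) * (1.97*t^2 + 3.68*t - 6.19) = -4.4522*t^4 - 10.7793*t^3 + 8.5423*t^2 + 6.1551*t + 2.6617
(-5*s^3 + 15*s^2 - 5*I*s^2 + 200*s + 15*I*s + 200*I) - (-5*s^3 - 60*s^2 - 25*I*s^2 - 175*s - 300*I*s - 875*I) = 75*s^2 + 20*I*s^2 + 375*s + 315*I*s + 1075*I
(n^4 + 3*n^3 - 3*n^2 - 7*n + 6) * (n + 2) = n^5 + 5*n^4 + 3*n^3 - 13*n^2 - 8*n + 12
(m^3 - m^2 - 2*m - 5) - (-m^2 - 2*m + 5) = m^3 - 10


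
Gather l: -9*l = -9*l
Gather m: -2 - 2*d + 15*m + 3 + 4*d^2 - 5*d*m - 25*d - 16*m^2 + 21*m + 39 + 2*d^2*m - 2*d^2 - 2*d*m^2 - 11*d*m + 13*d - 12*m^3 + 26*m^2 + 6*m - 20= 2*d^2 - 14*d - 12*m^3 + m^2*(10 - 2*d) + m*(2*d^2 - 16*d + 42) + 20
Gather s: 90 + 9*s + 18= 9*s + 108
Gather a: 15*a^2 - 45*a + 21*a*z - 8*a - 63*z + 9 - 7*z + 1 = 15*a^2 + a*(21*z - 53) - 70*z + 10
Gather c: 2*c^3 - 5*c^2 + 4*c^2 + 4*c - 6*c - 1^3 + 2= 2*c^3 - c^2 - 2*c + 1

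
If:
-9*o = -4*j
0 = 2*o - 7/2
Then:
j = 63/16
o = 7/4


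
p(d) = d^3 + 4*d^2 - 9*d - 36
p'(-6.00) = 51.00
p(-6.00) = -54.00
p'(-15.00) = 546.00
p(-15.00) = -2376.00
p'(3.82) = 65.34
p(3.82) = 43.73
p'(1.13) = 3.87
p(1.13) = -39.62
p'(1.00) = 2.00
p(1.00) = -40.00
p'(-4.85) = 22.77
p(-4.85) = -12.34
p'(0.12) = -8.00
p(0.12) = -37.02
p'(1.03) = 2.42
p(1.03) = -39.93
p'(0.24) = -6.91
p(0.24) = -37.92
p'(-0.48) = -12.15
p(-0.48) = -30.87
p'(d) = 3*d^2 + 8*d - 9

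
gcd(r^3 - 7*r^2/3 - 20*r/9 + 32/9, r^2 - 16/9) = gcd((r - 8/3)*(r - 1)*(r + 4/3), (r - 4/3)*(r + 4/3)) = r + 4/3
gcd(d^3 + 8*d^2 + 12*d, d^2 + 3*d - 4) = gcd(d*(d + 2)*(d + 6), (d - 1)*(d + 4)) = 1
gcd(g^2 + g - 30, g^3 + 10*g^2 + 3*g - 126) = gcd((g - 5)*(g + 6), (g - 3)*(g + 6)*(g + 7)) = g + 6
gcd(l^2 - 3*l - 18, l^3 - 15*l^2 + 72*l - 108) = l - 6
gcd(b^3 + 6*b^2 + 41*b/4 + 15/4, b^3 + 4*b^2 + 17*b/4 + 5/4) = b^2 + 3*b + 5/4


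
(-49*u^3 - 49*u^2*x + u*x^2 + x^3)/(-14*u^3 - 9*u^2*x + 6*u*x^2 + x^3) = (-7*u + x)/(-2*u + x)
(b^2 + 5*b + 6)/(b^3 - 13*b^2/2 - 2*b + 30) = 2*(b + 3)/(2*b^2 - 17*b + 30)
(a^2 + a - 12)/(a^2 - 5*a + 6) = (a + 4)/(a - 2)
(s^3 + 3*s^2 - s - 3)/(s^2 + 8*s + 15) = (s^2 - 1)/(s + 5)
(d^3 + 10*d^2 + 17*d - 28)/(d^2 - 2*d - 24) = (d^2 + 6*d - 7)/(d - 6)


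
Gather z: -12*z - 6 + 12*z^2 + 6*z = 12*z^2 - 6*z - 6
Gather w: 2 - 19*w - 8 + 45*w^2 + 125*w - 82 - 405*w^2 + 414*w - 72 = -360*w^2 + 520*w - 160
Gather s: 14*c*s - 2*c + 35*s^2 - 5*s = -2*c + 35*s^2 + s*(14*c - 5)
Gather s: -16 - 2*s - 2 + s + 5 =-s - 13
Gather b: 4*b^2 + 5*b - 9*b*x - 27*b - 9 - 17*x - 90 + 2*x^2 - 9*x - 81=4*b^2 + b*(-9*x - 22) + 2*x^2 - 26*x - 180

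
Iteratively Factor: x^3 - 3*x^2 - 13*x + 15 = (x - 5)*(x^2 + 2*x - 3) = (x - 5)*(x - 1)*(x + 3)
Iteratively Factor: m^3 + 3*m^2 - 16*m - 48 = (m - 4)*(m^2 + 7*m + 12) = (m - 4)*(m + 3)*(m + 4)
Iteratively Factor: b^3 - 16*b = (b)*(b^2 - 16) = b*(b - 4)*(b + 4)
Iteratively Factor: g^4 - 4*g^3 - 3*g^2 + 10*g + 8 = (g - 2)*(g^3 - 2*g^2 - 7*g - 4) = (g - 2)*(g + 1)*(g^2 - 3*g - 4) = (g - 2)*(g + 1)^2*(g - 4)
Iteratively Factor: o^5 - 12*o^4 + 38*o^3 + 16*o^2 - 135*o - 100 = (o - 4)*(o^4 - 8*o^3 + 6*o^2 + 40*o + 25) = (o - 4)*(o + 1)*(o^3 - 9*o^2 + 15*o + 25) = (o - 4)*(o + 1)^2*(o^2 - 10*o + 25) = (o - 5)*(o - 4)*(o + 1)^2*(o - 5)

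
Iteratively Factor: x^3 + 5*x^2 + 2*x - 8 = (x + 2)*(x^2 + 3*x - 4) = (x + 2)*(x + 4)*(x - 1)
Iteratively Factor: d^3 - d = (d)*(d^2 - 1) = d*(d + 1)*(d - 1)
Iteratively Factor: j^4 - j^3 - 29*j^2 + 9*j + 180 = (j + 4)*(j^3 - 5*j^2 - 9*j + 45) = (j + 3)*(j + 4)*(j^2 - 8*j + 15) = (j - 5)*(j + 3)*(j + 4)*(j - 3)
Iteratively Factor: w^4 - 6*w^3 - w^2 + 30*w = (w - 5)*(w^3 - w^2 - 6*w) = w*(w - 5)*(w^2 - w - 6) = w*(w - 5)*(w + 2)*(w - 3)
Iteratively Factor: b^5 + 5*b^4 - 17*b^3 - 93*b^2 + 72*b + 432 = (b - 3)*(b^4 + 8*b^3 + 7*b^2 - 72*b - 144) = (b - 3)*(b + 4)*(b^3 + 4*b^2 - 9*b - 36) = (b - 3)*(b + 3)*(b + 4)*(b^2 + b - 12) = (b - 3)*(b + 3)*(b + 4)^2*(b - 3)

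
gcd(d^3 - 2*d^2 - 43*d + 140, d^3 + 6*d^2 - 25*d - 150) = d - 5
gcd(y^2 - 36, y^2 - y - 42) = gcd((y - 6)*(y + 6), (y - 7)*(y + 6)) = y + 6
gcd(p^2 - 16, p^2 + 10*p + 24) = p + 4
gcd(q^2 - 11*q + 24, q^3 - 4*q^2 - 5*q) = 1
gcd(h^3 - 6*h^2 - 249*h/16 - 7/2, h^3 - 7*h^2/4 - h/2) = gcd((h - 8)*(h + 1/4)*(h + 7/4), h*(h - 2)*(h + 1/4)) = h + 1/4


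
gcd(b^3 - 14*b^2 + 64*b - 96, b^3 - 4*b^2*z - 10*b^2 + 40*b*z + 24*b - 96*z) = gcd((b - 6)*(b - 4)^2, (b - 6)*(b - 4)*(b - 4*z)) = b^2 - 10*b + 24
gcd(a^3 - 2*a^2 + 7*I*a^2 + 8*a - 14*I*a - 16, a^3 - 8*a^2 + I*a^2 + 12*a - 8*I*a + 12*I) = a - 2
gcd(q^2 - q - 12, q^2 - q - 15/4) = 1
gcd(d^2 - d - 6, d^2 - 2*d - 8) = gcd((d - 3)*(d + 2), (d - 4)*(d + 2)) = d + 2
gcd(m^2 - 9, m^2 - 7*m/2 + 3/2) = m - 3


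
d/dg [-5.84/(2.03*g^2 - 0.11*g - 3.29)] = (23.7104*g - 0.6424)/(-2.03*g^2 + 0.11*g + 3.29)^2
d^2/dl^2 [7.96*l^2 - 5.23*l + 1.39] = 15.9200000000000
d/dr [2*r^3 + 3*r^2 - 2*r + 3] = 6*r^2 + 6*r - 2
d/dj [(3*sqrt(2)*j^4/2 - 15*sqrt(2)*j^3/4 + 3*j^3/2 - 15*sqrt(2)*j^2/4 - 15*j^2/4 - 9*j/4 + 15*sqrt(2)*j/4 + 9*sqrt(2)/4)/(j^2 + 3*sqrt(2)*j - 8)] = 3*(4*sqrt(2)*j^5 - 5*sqrt(2)*j^4 + 38*j^4 - 52*sqrt(2)*j^3 - 60*j^3 - 75*j^2 + 100*sqrt(2)*j^2 + 80*j + 74*sqrt(2)*j - 40*sqrt(2) + 6)/(4*(j^4 + 6*sqrt(2)*j^3 + 2*j^2 - 48*sqrt(2)*j + 64))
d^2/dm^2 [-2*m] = 0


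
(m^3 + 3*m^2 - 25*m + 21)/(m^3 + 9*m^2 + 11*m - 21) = (m - 3)/(m + 3)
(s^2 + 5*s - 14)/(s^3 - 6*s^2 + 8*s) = (s + 7)/(s*(s - 4))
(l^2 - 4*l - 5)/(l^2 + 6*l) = (l^2 - 4*l - 5)/(l*(l + 6))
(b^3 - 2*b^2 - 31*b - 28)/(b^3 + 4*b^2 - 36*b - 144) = (b^2 - 6*b - 7)/(b^2 - 36)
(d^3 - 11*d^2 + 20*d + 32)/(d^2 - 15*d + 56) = (d^2 - 3*d - 4)/(d - 7)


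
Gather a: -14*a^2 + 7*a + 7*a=-14*a^2 + 14*a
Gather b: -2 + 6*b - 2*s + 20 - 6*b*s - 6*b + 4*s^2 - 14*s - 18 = -6*b*s + 4*s^2 - 16*s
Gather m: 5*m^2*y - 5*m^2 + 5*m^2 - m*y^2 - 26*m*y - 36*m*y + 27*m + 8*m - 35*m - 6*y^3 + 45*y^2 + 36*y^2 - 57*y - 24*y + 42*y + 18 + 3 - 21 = 5*m^2*y + m*(-y^2 - 62*y) - 6*y^3 + 81*y^2 - 39*y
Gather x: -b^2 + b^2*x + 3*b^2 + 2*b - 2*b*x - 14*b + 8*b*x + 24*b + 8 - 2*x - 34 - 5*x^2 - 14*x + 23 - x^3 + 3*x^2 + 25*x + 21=2*b^2 + 12*b - x^3 - 2*x^2 + x*(b^2 + 6*b + 9) + 18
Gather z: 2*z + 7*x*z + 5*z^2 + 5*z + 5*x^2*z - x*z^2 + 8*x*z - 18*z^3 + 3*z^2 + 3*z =-18*z^3 + z^2*(8 - x) + z*(5*x^2 + 15*x + 10)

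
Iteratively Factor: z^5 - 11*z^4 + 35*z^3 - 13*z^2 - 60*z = (z - 5)*(z^4 - 6*z^3 + 5*z^2 + 12*z) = (z - 5)*(z + 1)*(z^3 - 7*z^2 + 12*z) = (z - 5)*(z - 3)*(z + 1)*(z^2 - 4*z) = (z - 5)*(z - 4)*(z - 3)*(z + 1)*(z)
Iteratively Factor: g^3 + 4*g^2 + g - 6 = (g + 3)*(g^2 + g - 2) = (g + 2)*(g + 3)*(g - 1)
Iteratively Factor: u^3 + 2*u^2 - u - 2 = (u + 1)*(u^2 + u - 2) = (u - 1)*(u + 1)*(u + 2)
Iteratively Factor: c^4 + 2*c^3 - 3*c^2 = (c)*(c^3 + 2*c^2 - 3*c) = c^2*(c^2 + 2*c - 3) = c^2*(c + 3)*(c - 1)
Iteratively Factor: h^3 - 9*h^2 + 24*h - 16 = (h - 1)*(h^2 - 8*h + 16) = (h - 4)*(h - 1)*(h - 4)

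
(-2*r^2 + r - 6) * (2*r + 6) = -4*r^3 - 10*r^2 - 6*r - 36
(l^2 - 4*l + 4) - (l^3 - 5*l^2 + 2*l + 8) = -l^3 + 6*l^2 - 6*l - 4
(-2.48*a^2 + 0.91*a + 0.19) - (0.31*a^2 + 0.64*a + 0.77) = -2.79*a^2 + 0.27*a - 0.58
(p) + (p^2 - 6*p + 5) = p^2 - 5*p + 5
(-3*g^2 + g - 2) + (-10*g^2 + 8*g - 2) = -13*g^2 + 9*g - 4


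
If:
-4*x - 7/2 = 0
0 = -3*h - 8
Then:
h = -8/3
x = -7/8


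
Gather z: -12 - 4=-16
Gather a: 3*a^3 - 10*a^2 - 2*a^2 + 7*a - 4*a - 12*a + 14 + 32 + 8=3*a^3 - 12*a^2 - 9*a + 54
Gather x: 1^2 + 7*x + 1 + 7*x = 14*x + 2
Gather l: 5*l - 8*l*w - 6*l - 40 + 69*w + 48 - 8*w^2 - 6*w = l*(-8*w - 1) - 8*w^2 + 63*w + 8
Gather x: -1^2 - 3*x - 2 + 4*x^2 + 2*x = 4*x^2 - x - 3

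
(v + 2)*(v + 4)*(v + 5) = v^3 + 11*v^2 + 38*v + 40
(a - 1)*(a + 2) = a^2 + a - 2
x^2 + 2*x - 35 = (x - 5)*(x + 7)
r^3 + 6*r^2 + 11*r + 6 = (r + 1)*(r + 2)*(r + 3)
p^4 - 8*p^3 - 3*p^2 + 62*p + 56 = (p - 7)*(p - 4)*(p + 1)*(p + 2)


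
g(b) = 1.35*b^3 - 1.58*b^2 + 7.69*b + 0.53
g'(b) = 4.05*b^2 - 3.16*b + 7.69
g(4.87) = 156.43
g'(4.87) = 88.35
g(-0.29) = -1.87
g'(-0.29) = 8.95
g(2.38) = 28.08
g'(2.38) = 23.11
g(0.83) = 6.60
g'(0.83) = 7.86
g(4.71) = 142.76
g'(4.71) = 82.65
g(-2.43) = -46.86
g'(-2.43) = 39.28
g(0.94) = 7.48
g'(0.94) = 8.30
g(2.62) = 34.11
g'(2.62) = 27.21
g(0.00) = 0.53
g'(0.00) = 7.69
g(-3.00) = -73.21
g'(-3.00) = 53.62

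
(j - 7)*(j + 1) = j^2 - 6*j - 7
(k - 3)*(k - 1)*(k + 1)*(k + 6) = k^4 + 3*k^3 - 19*k^2 - 3*k + 18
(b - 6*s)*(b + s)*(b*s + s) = b^3*s - 5*b^2*s^2 + b^2*s - 6*b*s^3 - 5*b*s^2 - 6*s^3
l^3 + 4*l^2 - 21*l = l*(l - 3)*(l + 7)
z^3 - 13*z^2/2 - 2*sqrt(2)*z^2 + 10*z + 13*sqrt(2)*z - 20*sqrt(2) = (z - 4)*(z - 5/2)*(z - 2*sqrt(2))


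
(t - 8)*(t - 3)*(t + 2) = t^3 - 9*t^2 + 2*t + 48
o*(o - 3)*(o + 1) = o^3 - 2*o^2 - 3*o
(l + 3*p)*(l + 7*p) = l^2 + 10*l*p + 21*p^2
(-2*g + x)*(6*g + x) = -12*g^2 + 4*g*x + x^2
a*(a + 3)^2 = a^3 + 6*a^2 + 9*a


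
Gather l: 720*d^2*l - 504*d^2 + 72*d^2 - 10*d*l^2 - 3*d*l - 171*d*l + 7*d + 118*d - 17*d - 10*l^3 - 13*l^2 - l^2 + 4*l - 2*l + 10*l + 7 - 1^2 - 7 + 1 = -432*d^2 + 108*d - 10*l^3 + l^2*(-10*d - 14) + l*(720*d^2 - 174*d + 12)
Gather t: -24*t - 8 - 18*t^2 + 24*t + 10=2 - 18*t^2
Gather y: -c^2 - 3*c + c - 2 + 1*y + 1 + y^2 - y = -c^2 - 2*c + y^2 - 1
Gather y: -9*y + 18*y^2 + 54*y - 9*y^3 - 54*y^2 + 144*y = -9*y^3 - 36*y^2 + 189*y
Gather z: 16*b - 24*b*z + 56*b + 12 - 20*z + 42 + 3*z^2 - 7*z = 72*b + 3*z^2 + z*(-24*b - 27) + 54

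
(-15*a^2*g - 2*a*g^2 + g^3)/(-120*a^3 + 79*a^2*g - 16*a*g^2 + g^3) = g*(3*a + g)/(24*a^2 - 11*a*g + g^2)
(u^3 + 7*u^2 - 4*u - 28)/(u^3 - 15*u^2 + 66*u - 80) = (u^2 + 9*u + 14)/(u^2 - 13*u + 40)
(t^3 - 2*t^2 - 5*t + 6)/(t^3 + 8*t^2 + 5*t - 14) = (t - 3)/(t + 7)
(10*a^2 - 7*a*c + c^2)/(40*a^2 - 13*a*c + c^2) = (2*a - c)/(8*a - c)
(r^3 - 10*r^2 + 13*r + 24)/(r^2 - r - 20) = (-r^3 + 10*r^2 - 13*r - 24)/(-r^2 + r + 20)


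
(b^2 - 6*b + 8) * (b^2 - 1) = b^4 - 6*b^3 + 7*b^2 + 6*b - 8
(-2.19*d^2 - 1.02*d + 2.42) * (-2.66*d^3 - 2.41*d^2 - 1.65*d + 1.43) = 5.8254*d^5 + 7.9911*d^4 - 0.3655*d^3 - 7.2809*d^2 - 5.4516*d + 3.4606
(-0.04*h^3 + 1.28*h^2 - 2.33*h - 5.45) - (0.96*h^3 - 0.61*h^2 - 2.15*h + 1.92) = -1.0*h^3 + 1.89*h^2 - 0.18*h - 7.37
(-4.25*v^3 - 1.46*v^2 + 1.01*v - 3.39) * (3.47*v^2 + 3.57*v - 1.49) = -14.7475*v^5 - 20.2387*v^4 + 4.625*v^3 - 5.9822*v^2 - 13.6072*v + 5.0511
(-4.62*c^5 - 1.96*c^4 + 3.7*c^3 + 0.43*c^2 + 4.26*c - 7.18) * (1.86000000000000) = -8.5932*c^5 - 3.6456*c^4 + 6.882*c^3 + 0.7998*c^2 + 7.9236*c - 13.3548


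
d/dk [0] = 0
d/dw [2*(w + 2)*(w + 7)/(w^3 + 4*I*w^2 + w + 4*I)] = 2*(-(w + 2)*(w + 7)*(3*w^2 + 8*I*w + 1) + (2*w + 9)*(w^3 + 4*I*w^2 + w + 4*I))/(w^3 + 4*I*w^2 + w + 4*I)^2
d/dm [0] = 0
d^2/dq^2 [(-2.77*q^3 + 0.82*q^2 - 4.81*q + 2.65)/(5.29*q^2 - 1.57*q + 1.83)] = (1.13686837721616e-13*q^5 - 215.610818*q^3 + 445.069068*q^2 + 91.6720139999999*q - 60.390766)/(148.035889*q^6 - 131.805111*q^5 + 192.750672*q^4 - 95.062087*q^3 + 66.679344*q^2 - 15.773319*q + 6.128487)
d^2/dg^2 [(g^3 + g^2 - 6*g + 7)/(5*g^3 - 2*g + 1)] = 2*(25*g^6 - 420*g^5 + 1050*g^4 - 91*g^3 - 36*g^2 - 102*g + 17)/(125*g^9 - 150*g^7 + 75*g^6 + 60*g^5 - 60*g^4 + 7*g^3 + 12*g^2 - 6*g + 1)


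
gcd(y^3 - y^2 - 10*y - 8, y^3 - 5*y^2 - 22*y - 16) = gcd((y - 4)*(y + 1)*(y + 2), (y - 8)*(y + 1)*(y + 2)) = y^2 + 3*y + 2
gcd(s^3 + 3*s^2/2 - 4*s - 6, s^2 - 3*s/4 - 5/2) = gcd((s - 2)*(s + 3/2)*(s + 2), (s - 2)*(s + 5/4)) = s - 2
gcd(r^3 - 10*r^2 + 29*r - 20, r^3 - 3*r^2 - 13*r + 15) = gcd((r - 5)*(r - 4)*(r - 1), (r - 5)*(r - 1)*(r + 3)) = r^2 - 6*r + 5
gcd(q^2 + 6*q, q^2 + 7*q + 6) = q + 6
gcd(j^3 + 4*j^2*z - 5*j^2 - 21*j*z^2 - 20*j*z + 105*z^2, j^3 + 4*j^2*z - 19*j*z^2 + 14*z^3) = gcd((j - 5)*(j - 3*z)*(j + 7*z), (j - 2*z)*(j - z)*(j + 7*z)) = j + 7*z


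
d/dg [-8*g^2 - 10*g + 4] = -16*g - 10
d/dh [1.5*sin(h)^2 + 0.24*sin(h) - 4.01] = (3.0*sin(h) + 0.24)*cos(h)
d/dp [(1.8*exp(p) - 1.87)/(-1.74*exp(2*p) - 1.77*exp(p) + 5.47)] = (3.132*exp(2*p) - 6.5076*exp(p) + 6.5361)*exp(p)/(3.0276*exp(4*p) + 6.1596*exp(3*p) - 15.9027*exp(2*p) - 19.3638*exp(p) + 29.9209)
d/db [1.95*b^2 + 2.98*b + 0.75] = 3.9*b + 2.98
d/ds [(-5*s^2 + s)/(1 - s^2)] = (s^2 - 10*s + 1)/(s^4 - 2*s^2 + 1)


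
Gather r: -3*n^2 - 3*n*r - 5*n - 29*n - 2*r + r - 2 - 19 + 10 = -3*n^2 - 34*n + r*(-3*n - 1) - 11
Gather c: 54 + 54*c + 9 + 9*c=63*c + 63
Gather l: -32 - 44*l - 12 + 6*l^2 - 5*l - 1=6*l^2 - 49*l - 45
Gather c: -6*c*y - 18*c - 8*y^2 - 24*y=c*(-6*y - 18) - 8*y^2 - 24*y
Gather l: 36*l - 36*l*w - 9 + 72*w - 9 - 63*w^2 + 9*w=l*(36 - 36*w) - 63*w^2 + 81*w - 18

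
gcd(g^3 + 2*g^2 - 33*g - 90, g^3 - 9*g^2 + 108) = g^2 - 3*g - 18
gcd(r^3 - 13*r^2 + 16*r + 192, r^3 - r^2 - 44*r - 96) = r^2 - 5*r - 24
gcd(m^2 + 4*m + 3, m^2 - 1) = m + 1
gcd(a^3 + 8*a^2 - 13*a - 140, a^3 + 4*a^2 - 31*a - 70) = a + 7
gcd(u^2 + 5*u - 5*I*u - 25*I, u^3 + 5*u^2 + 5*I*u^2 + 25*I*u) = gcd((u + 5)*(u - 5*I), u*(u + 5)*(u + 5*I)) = u + 5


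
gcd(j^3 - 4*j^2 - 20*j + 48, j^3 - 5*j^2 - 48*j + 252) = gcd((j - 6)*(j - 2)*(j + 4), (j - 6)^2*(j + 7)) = j - 6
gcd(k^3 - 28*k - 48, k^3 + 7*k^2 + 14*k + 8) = k^2 + 6*k + 8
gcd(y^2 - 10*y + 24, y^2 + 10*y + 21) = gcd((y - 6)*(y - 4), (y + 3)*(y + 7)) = 1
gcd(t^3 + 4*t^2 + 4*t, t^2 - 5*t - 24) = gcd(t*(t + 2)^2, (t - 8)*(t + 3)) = 1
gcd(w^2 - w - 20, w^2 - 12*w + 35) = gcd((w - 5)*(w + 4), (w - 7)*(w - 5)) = w - 5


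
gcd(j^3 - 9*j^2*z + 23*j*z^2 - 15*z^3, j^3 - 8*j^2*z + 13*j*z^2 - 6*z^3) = -j + z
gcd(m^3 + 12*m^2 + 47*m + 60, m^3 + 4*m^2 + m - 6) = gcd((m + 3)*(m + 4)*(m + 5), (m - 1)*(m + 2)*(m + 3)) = m + 3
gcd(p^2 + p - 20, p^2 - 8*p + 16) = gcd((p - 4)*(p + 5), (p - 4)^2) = p - 4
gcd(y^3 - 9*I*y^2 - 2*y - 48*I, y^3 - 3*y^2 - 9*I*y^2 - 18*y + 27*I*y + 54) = y - 3*I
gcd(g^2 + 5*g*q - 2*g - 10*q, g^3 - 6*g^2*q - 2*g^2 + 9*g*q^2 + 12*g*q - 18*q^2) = g - 2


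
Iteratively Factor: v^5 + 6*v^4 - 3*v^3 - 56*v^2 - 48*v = (v + 4)*(v^4 + 2*v^3 - 11*v^2 - 12*v) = (v + 1)*(v + 4)*(v^3 + v^2 - 12*v) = (v + 1)*(v + 4)^2*(v^2 - 3*v) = (v - 3)*(v + 1)*(v + 4)^2*(v)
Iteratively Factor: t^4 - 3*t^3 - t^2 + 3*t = (t - 3)*(t^3 - t) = (t - 3)*(t + 1)*(t^2 - t) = (t - 3)*(t - 1)*(t + 1)*(t)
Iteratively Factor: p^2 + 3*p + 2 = (p + 2)*(p + 1)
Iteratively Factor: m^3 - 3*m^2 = (m)*(m^2 - 3*m) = m*(m - 3)*(m)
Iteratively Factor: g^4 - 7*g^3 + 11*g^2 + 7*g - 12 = (g - 3)*(g^3 - 4*g^2 - g + 4) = (g - 3)*(g + 1)*(g^2 - 5*g + 4) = (g - 3)*(g - 1)*(g + 1)*(g - 4)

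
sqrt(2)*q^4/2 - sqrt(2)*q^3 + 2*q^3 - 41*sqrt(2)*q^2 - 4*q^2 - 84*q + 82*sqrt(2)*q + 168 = (q - 2)*(q - 6*sqrt(2))*(q + 7*sqrt(2))*(sqrt(2)*q/2 + 1)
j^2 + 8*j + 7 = (j + 1)*(j + 7)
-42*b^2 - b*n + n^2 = (-7*b + n)*(6*b + n)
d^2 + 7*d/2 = d*(d + 7/2)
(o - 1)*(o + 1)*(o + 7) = o^3 + 7*o^2 - o - 7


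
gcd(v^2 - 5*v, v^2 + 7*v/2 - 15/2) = 1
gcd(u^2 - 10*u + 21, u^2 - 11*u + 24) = u - 3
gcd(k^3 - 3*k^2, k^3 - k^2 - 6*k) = k^2 - 3*k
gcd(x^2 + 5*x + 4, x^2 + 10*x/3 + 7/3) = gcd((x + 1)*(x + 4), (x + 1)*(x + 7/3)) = x + 1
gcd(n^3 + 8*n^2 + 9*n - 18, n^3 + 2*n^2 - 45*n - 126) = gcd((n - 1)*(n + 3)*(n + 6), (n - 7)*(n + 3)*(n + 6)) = n^2 + 9*n + 18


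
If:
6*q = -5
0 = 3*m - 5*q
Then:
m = -25/18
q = -5/6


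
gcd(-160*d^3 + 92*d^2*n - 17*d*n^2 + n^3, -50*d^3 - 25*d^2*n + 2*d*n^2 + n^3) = 5*d - n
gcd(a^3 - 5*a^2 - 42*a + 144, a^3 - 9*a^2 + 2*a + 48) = a^2 - 11*a + 24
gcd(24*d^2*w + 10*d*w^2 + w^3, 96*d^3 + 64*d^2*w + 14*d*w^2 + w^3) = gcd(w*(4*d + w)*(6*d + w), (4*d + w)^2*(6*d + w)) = 24*d^2 + 10*d*w + w^2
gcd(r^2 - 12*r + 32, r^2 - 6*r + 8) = r - 4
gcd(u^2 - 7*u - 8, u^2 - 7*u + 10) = 1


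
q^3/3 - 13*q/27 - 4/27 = (q/3 + 1/3)*(q - 4/3)*(q + 1/3)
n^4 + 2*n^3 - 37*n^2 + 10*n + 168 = (n - 4)*(n - 3)*(n + 2)*(n + 7)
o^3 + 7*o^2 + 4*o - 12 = (o - 1)*(o + 2)*(o + 6)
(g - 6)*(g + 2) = g^2 - 4*g - 12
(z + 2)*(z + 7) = z^2 + 9*z + 14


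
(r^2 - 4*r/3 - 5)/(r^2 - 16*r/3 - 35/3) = (r - 3)/(r - 7)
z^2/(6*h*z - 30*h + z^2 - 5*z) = z^2/(6*h*z - 30*h + z^2 - 5*z)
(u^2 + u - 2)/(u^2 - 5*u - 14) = (u - 1)/(u - 7)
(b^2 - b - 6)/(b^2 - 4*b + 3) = (b + 2)/(b - 1)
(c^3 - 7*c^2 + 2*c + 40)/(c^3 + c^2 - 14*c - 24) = (c - 5)/(c + 3)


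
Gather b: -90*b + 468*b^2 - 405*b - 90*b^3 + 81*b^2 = -90*b^3 + 549*b^2 - 495*b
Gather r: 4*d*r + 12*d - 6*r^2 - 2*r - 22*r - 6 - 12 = 12*d - 6*r^2 + r*(4*d - 24) - 18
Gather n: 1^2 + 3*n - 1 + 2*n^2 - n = 2*n^2 + 2*n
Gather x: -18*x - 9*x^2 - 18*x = -9*x^2 - 36*x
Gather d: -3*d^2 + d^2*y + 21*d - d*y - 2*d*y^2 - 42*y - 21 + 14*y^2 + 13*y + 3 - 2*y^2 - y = d^2*(y - 3) + d*(-2*y^2 - y + 21) + 12*y^2 - 30*y - 18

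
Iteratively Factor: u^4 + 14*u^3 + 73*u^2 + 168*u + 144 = (u + 4)*(u^3 + 10*u^2 + 33*u + 36) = (u + 3)*(u + 4)*(u^2 + 7*u + 12) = (u + 3)^2*(u + 4)*(u + 4)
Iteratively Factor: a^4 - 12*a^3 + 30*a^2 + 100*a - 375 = (a - 5)*(a^3 - 7*a^2 - 5*a + 75) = (a - 5)^2*(a^2 - 2*a - 15) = (a - 5)^3*(a + 3)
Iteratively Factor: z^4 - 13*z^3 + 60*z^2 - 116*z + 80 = (z - 2)*(z^3 - 11*z^2 + 38*z - 40) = (z - 5)*(z - 2)*(z^2 - 6*z + 8) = (z - 5)*(z - 4)*(z - 2)*(z - 2)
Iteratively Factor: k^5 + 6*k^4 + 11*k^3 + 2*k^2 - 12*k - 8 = (k + 1)*(k^4 + 5*k^3 + 6*k^2 - 4*k - 8) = (k + 1)*(k + 2)*(k^3 + 3*k^2 - 4) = (k - 1)*(k + 1)*(k + 2)*(k^2 + 4*k + 4) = (k - 1)*(k + 1)*(k + 2)^2*(k + 2)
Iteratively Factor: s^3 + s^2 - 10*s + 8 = (s + 4)*(s^2 - 3*s + 2) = (s - 1)*(s + 4)*(s - 2)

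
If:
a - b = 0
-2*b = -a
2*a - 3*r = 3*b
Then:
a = 0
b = 0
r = 0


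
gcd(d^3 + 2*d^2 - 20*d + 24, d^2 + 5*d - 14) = d - 2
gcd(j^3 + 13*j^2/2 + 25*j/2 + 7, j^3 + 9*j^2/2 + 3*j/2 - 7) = j^2 + 11*j/2 + 7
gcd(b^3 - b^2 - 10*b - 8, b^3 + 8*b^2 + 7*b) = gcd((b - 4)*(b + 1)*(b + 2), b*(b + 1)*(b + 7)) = b + 1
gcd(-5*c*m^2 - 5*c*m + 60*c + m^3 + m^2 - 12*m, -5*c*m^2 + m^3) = 5*c - m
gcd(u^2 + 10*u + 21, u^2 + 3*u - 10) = 1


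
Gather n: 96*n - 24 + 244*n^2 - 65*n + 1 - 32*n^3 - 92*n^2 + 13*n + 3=-32*n^3 + 152*n^2 + 44*n - 20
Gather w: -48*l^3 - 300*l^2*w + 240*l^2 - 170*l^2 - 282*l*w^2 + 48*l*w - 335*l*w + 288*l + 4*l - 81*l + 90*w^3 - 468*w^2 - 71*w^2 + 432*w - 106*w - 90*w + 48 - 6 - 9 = -48*l^3 + 70*l^2 + 211*l + 90*w^3 + w^2*(-282*l - 539) + w*(-300*l^2 - 287*l + 236) + 33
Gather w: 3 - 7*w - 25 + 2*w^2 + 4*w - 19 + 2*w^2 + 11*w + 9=4*w^2 + 8*w - 32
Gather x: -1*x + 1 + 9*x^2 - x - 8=9*x^2 - 2*x - 7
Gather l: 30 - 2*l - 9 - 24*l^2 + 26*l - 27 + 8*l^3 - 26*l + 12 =8*l^3 - 24*l^2 - 2*l + 6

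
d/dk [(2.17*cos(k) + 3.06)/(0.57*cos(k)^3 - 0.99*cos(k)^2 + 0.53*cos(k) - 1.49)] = (2.4738*cos(k)^3 + 3.0843*cos(k)^2 - 6.0588*cos(k) + 4.8551)*sin(k)/(0.3249*cos(k)^6 - 1.1286*cos(k)^5 + 1.5843*cos(k)^4 - 2.748*cos(k)^3 + 3.2311*cos(k)^2 - 1.5794*cos(k) + 2.2201)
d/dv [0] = 0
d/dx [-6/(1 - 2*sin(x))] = -12*cos(x)/(2*sin(x) - 1)^2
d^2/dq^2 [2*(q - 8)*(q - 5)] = 4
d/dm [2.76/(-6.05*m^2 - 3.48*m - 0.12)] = (33.396*m + 9.6048)/(6.05*m^2 + 3.48*m + 0.12)^2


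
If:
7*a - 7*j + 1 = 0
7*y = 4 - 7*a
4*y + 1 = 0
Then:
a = 23/28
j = 27/28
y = -1/4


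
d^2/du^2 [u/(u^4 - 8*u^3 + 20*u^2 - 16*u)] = 4*(3*u^2 - 20*u + 34)/(u^7 - 20*u^6 + 168*u^5 - 768*u^4 + 2064*u^3 - 3264*u^2 + 2816*u - 1024)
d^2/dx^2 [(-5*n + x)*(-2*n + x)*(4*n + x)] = -6*n + 6*x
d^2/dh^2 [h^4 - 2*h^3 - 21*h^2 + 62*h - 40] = 12*h^2 - 12*h - 42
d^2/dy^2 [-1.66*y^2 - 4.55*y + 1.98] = -3.32000000000000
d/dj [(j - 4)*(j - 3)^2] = (j - 3)*(3*j - 11)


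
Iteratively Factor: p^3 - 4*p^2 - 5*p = (p - 5)*(p^2 + p) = p*(p - 5)*(p + 1)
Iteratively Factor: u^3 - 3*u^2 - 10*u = (u - 5)*(u^2 + 2*u) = u*(u - 5)*(u + 2)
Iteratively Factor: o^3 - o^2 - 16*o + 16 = (o - 4)*(o^2 + 3*o - 4) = (o - 4)*(o - 1)*(o + 4)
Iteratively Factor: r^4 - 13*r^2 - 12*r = (r - 4)*(r^3 + 4*r^2 + 3*r) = (r - 4)*(r + 1)*(r^2 + 3*r) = (r - 4)*(r + 1)*(r + 3)*(r)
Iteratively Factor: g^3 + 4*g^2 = (g)*(g^2 + 4*g) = g^2*(g + 4)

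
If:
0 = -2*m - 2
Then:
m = -1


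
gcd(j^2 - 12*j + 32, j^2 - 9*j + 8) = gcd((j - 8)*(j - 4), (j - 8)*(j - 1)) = j - 8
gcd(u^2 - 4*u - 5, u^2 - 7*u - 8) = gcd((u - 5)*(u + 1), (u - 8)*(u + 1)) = u + 1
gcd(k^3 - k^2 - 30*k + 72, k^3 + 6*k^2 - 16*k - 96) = k^2 + 2*k - 24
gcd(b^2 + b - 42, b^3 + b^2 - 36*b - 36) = b - 6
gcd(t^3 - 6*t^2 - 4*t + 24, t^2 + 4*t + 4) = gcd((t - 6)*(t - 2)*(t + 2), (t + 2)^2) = t + 2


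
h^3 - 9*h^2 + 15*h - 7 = (h - 7)*(h - 1)^2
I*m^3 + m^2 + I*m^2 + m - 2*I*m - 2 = (m + 2)*(m - I)*(I*m - I)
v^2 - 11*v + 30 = (v - 6)*(v - 5)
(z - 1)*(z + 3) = z^2 + 2*z - 3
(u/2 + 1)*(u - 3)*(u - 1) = u^3/2 - u^2 - 5*u/2 + 3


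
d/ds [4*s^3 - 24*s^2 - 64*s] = 12*s^2 - 48*s - 64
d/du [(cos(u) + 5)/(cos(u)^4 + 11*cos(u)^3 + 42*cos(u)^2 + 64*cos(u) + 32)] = 3*(cos(u)^3 + 10*cos(u)^2 + 29*cos(u) + 24)*sin(u)/((cos(u) + 1)^2*(cos(u) + 2)^2*(cos(u) + 4)^3)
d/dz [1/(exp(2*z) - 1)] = -1/(2*sinh(z)^2)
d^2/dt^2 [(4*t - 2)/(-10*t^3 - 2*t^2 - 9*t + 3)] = 4*(-600*t^5 + 480*t^4 + 332*t^3 - 78*t^2 + 108*t + 33)/(1000*t^9 + 600*t^8 + 2820*t^7 + 188*t^6 + 2178*t^5 - 1170*t^4 + 675*t^3 - 675*t^2 + 243*t - 27)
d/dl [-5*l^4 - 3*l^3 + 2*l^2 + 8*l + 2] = -20*l^3 - 9*l^2 + 4*l + 8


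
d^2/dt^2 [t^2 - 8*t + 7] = 2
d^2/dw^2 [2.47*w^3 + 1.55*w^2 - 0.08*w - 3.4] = 14.82*w + 3.1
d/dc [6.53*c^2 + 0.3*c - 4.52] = 13.06*c + 0.3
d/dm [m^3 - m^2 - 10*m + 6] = 3*m^2 - 2*m - 10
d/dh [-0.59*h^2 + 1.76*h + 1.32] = 1.76 - 1.18*h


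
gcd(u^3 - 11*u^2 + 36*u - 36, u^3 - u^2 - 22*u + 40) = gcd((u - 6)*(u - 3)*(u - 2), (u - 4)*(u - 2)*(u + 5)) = u - 2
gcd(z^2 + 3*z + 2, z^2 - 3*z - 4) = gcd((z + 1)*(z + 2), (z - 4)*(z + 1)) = z + 1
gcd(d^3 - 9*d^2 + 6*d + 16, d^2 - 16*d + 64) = d - 8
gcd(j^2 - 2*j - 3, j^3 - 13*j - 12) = j + 1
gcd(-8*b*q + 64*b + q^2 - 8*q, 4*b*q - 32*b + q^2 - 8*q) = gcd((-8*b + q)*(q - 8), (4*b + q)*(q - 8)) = q - 8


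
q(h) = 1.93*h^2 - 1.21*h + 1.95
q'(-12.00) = -47.53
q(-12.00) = 294.39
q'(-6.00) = -24.37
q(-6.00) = 78.69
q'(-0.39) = -2.72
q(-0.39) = 2.72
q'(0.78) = 1.80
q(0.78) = 2.18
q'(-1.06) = -5.30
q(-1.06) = 5.40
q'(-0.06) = -1.44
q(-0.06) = 2.03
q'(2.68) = 9.13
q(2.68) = 12.57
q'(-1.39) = -6.58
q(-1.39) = 7.36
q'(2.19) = 7.24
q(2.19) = 8.56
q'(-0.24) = -2.14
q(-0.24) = 2.35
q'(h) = 3.86*h - 1.21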